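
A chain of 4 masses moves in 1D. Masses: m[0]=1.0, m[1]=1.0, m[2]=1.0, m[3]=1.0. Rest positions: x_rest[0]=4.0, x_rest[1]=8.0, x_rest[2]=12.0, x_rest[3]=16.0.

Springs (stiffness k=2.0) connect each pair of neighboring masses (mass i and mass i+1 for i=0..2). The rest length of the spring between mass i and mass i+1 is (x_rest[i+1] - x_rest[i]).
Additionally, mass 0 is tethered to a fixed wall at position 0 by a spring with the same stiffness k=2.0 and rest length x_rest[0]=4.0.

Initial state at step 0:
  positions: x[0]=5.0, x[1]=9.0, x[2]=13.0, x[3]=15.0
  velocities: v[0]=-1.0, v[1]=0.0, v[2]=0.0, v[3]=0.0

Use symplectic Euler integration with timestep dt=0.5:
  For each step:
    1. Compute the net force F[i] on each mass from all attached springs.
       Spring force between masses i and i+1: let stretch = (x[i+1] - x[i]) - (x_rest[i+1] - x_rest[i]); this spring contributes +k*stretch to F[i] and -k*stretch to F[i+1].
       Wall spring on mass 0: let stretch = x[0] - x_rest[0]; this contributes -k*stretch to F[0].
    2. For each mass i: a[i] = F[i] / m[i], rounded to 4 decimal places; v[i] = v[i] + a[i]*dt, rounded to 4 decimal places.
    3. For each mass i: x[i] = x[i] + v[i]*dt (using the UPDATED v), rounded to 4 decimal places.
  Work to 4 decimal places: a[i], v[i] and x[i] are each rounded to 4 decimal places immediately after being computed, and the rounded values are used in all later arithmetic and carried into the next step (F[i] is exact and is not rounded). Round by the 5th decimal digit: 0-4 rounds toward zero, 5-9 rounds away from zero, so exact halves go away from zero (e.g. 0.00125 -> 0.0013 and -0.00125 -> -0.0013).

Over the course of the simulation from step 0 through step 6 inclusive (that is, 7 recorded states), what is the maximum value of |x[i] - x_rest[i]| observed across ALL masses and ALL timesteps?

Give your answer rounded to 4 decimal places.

Answer: 1.7500

Derivation:
Step 0: x=[5.0000 9.0000 13.0000 15.0000] v=[-1.0000 0.0000 0.0000 0.0000]
Step 1: x=[4.0000 9.0000 12.0000 16.0000] v=[-2.0000 0.0000 -2.0000 2.0000]
Step 2: x=[3.5000 8.0000 11.5000 17.0000] v=[-1.0000 -2.0000 -1.0000 2.0000]
Step 3: x=[3.5000 6.5000 12.0000 17.2500] v=[0.0000 -3.0000 1.0000 0.5000]
Step 4: x=[3.2500 6.2500 12.3750 16.8750] v=[-0.5000 -0.5000 0.7500 -0.7500]
Step 5: x=[2.8750 7.5625 11.9375 16.2500] v=[-0.7500 2.6250 -0.8750 -1.2500]
Step 6: x=[3.4063 8.7188 11.4688 15.4688] v=[1.0625 2.3125 -0.9375 -1.5625]
Max displacement = 1.7500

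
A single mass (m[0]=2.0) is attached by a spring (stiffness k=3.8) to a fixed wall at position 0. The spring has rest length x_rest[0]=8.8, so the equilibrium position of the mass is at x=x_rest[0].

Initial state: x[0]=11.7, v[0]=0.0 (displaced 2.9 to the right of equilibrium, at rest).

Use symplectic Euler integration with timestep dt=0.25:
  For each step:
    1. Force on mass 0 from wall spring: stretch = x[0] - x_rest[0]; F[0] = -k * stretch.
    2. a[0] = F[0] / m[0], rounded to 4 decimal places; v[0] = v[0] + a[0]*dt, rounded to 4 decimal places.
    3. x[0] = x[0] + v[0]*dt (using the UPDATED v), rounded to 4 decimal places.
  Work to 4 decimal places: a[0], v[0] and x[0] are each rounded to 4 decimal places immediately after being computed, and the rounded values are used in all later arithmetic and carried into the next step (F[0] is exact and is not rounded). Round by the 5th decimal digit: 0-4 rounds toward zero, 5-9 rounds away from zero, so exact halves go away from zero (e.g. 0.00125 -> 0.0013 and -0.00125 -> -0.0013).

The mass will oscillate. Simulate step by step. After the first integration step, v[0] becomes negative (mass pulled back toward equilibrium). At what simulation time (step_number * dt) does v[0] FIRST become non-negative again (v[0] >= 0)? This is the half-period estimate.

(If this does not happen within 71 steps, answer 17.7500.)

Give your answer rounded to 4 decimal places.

Step 0: x=[11.7000] v=[0.0000]
Step 1: x=[11.3556] v=[-1.3775]
Step 2: x=[10.7078] v=[-2.5914]
Step 3: x=[9.8334] v=[-3.4976]
Step 4: x=[8.8363] v=[-3.9885]
Step 5: x=[7.8349] v=[-4.0058]
Step 6: x=[6.9481] v=[-3.5474]
Step 7: x=[6.2812] v=[-2.6678]
Step 8: x=[5.9134] v=[-1.4714]
Step 9: x=[5.8883] v=[-0.1003]
Step 10: x=[6.2090] v=[1.2828]
First v>=0 after going negative at step 10, time=2.5000

Answer: 2.5000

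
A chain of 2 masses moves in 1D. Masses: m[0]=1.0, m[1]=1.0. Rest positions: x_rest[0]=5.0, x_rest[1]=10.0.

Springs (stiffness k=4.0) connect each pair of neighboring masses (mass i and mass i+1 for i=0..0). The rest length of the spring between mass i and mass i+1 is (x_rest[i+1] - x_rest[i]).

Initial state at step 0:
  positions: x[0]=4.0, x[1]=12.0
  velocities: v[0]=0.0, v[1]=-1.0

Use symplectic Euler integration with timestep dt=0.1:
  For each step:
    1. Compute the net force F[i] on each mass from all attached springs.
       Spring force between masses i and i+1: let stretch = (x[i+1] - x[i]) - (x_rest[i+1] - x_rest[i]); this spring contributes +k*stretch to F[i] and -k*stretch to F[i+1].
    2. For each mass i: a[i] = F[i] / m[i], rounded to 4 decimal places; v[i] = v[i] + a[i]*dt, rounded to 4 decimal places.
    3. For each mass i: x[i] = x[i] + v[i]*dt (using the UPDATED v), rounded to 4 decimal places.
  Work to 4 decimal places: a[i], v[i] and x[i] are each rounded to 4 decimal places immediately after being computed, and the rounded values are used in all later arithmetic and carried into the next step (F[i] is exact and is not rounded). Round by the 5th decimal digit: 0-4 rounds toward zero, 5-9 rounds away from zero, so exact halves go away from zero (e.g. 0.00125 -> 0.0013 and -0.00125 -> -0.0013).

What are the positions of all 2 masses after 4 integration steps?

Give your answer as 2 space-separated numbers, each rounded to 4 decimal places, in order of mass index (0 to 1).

Step 0: x=[4.0000 12.0000] v=[0.0000 -1.0000]
Step 1: x=[4.1200 11.7800] v=[1.2000 -2.2000]
Step 2: x=[4.3464 11.4536] v=[2.2640 -3.2640]
Step 3: x=[4.6571 11.0429] v=[3.1069 -4.1069]
Step 4: x=[5.0232 10.5768] v=[3.6612 -4.6612]

Answer: 5.0232 10.5768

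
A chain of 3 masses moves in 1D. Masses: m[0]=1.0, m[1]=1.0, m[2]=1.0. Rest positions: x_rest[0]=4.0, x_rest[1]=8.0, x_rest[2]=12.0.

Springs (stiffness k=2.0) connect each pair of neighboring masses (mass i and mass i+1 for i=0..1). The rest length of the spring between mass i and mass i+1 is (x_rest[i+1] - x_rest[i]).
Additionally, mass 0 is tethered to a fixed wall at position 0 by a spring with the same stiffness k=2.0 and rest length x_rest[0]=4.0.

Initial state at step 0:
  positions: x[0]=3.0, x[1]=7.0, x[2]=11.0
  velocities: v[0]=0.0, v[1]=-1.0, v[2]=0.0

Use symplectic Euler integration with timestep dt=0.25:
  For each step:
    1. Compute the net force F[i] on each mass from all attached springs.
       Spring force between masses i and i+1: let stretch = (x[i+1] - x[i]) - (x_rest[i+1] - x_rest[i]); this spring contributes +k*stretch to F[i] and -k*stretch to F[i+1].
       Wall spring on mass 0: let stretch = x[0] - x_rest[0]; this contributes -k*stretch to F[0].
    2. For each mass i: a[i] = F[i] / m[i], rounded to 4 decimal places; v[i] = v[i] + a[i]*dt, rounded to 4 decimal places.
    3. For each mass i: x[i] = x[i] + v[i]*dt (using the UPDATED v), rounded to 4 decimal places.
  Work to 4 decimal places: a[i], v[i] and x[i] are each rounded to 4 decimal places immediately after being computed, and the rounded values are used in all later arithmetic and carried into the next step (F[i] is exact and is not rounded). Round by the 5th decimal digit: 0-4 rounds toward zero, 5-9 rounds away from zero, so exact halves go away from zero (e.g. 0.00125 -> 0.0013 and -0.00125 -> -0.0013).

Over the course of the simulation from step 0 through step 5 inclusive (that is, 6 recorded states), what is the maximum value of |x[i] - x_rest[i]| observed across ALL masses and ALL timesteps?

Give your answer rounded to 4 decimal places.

Answer: 1.4531

Derivation:
Step 0: x=[3.0000 7.0000 11.0000] v=[0.0000 -1.0000 0.0000]
Step 1: x=[3.1250 6.7500 11.0000] v=[0.5000 -1.0000 0.0000]
Step 2: x=[3.3125 6.5781 10.9688] v=[0.7500 -0.6875 -0.1250]
Step 3: x=[3.4942 6.5469 10.8887] v=[0.7266 -0.1250 -0.3204]
Step 4: x=[3.6207 6.6768 10.7659] v=[0.5059 0.5196 -0.4913]
Step 5: x=[3.6766 6.9358 10.6319] v=[0.2236 1.0361 -0.5359]
Max displacement = 1.4531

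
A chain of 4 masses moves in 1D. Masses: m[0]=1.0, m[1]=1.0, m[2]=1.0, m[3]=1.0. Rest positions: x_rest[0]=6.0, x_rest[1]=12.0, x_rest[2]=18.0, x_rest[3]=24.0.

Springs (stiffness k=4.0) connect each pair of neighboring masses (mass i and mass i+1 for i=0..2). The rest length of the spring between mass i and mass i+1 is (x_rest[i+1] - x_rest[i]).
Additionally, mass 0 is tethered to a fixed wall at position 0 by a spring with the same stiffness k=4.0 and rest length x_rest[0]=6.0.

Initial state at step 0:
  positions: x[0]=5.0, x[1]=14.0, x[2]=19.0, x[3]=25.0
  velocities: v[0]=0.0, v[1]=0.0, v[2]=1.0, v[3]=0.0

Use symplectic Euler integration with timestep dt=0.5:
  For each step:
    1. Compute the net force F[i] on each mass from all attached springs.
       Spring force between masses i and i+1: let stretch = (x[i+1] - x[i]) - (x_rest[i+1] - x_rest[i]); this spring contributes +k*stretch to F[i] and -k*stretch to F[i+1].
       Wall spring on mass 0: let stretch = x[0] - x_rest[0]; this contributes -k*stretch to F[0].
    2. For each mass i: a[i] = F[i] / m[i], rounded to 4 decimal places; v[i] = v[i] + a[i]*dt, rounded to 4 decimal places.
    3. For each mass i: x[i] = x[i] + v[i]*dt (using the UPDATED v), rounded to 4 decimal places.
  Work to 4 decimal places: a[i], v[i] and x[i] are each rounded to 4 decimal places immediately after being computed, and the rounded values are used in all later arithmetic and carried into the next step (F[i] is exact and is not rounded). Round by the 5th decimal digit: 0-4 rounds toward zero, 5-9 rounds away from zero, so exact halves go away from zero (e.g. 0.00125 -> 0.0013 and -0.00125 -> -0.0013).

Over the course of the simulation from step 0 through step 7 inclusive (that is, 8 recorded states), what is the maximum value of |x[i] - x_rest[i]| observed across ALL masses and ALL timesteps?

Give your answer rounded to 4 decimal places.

Answer: 3.5000

Derivation:
Step 0: x=[5.0000 14.0000 19.0000 25.0000] v=[0.0000 0.0000 1.0000 0.0000]
Step 1: x=[9.0000 10.0000 20.5000 25.0000] v=[8.0000 -8.0000 3.0000 0.0000]
Step 2: x=[5.0000 15.5000 16.0000 26.5000] v=[-8.0000 11.0000 -9.0000 3.0000]
Step 3: x=[6.5000 11.0000 21.5000 23.5000] v=[3.0000 -9.0000 11.0000 -6.0000]
Step 4: x=[6.0000 12.5000 18.5000 24.5000] v=[-1.0000 3.0000 -6.0000 2.0000]
Step 5: x=[6.0000 13.5000 15.5000 25.5000] v=[0.0000 2.0000 -6.0000 2.0000]
Step 6: x=[7.5000 9.0000 20.5000 22.5000] v=[3.0000 -9.0000 10.0000 -6.0000]
Step 7: x=[3.0000 14.5000 16.0000 23.5000] v=[-9.0000 11.0000 -9.0000 2.0000]
Max displacement = 3.5000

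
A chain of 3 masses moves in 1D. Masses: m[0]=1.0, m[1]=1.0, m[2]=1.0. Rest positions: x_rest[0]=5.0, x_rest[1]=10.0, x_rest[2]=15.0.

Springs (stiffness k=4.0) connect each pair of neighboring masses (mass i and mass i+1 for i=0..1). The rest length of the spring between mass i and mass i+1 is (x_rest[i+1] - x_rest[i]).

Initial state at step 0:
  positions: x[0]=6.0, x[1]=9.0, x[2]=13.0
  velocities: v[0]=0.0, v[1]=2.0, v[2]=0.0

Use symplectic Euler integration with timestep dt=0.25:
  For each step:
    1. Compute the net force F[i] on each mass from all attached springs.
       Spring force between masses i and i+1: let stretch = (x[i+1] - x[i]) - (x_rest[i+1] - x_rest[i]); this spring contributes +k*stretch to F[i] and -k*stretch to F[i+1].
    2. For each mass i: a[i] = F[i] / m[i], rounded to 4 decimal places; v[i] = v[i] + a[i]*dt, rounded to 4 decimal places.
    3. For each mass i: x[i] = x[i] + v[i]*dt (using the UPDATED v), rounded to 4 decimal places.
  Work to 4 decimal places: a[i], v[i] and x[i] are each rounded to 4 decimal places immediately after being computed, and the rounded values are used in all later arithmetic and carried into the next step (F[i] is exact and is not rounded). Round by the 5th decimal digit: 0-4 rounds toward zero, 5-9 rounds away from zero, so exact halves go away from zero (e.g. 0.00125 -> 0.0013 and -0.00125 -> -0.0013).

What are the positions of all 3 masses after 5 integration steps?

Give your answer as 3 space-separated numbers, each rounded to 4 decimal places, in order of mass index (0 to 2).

Answer: 3.9649 9.6729 16.8623

Derivation:
Step 0: x=[6.0000 9.0000 13.0000] v=[0.0000 2.0000 0.0000]
Step 1: x=[5.5000 9.7500 13.2500] v=[-2.0000 3.0000 1.0000]
Step 2: x=[4.8125 10.3125 13.8750] v=[-2.7500 2.2500 2.5000]
Step 3: x=[4.2500 10.3906 14.8594] v=[-2.2500 0.3125 3.9375]
Step 4: x=[3.9727 10.0508 15.9766] v=[-1.1094 -1.3593 4.4687]
Step 5: x=[3.9649 9.6729 16.8623] v=[-0.0313 -1.5116 3.5429]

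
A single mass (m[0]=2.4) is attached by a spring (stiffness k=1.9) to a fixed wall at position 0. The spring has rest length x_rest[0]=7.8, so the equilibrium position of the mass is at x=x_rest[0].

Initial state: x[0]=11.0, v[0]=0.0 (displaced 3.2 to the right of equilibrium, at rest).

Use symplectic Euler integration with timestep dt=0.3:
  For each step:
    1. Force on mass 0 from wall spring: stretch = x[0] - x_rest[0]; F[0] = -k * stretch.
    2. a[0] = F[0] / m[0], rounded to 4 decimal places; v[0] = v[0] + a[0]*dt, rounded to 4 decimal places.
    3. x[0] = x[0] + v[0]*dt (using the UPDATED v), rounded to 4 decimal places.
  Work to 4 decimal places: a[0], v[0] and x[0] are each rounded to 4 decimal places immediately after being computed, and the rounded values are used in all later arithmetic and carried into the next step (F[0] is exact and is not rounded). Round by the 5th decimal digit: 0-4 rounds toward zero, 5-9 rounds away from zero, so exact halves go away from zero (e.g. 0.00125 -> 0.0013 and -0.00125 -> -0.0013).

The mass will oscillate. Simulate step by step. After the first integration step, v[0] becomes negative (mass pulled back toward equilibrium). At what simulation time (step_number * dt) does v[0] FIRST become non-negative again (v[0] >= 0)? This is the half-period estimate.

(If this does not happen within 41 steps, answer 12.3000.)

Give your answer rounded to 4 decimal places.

Step 0: x=[11.0000] v=[0.0000]
Step 1: x=[10.7720] v=[-0.7600]
Step 2: x=[10.3323] v=[-1.4658]
Step 3: x=[9.7121] v=[-2.0672]
Step 4: x=[8.9557] v=[-2.5213]
Step 5: x=[8.1170] v=[-2.7958]
Step 6: x=[7.2557] v=[-2.8711]
Step 7: x=[6.4332] v=[-2.7418]
Step 8: x=[5.7080] v=[-2.4172]
Step 9: x=[5.1319] v=[-1.9203]
Step 10: x=[4.7459] v=[-1.2866]
Step 11: x=[4.5775] v=[-0.5613]
Step 12: x=[4.6387] v=[0.2040]
First v>=0 after going negative at step 12, time=3.6000

Answer: 3.6000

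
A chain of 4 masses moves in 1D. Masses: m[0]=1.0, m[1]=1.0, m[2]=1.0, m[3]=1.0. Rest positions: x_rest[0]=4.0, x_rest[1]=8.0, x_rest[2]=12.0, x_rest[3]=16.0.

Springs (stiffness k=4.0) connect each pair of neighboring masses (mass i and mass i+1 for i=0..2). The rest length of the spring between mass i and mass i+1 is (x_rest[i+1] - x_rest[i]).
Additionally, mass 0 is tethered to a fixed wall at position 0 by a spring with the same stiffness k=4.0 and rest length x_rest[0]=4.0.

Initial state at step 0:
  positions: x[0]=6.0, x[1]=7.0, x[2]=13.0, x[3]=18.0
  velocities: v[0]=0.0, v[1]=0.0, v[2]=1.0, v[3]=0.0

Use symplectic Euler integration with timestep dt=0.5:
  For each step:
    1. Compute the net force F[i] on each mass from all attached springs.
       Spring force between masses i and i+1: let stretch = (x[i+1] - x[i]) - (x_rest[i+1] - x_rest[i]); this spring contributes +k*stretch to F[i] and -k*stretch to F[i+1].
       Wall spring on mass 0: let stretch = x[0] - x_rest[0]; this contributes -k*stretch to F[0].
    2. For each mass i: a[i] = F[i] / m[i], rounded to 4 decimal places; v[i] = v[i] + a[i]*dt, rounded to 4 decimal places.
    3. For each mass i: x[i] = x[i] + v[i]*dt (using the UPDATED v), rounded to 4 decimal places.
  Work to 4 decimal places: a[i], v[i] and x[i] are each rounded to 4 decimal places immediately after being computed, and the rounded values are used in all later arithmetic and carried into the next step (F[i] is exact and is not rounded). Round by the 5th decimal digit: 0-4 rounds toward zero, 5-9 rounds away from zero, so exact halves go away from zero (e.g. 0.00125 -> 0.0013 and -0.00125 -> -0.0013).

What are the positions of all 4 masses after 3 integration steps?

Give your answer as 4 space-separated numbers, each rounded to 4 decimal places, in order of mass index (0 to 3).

Answer: 5.5000 10.0000 9.5000 18.5000

Derivation:
Step 0: x=[6.0000 7.0000 13.0000 18.0000] v=[0.0000 0.0000 1.0000 0.0000]
Step 1: x=[1.0000 12.0000 12.5000 17.0000] v=[-10.0000 10.0000 -1.0000 -2.0000]
Step 2: x=[6.0000 6.5000 16.0000 15.5000] v=[10.0000 -11.0000 7.0000 -3.0000]
Step 3: x=[5.5000 10.0000 9.5000 18.5000] v=[-1.0000 7.0000 -13.0000 6.0000]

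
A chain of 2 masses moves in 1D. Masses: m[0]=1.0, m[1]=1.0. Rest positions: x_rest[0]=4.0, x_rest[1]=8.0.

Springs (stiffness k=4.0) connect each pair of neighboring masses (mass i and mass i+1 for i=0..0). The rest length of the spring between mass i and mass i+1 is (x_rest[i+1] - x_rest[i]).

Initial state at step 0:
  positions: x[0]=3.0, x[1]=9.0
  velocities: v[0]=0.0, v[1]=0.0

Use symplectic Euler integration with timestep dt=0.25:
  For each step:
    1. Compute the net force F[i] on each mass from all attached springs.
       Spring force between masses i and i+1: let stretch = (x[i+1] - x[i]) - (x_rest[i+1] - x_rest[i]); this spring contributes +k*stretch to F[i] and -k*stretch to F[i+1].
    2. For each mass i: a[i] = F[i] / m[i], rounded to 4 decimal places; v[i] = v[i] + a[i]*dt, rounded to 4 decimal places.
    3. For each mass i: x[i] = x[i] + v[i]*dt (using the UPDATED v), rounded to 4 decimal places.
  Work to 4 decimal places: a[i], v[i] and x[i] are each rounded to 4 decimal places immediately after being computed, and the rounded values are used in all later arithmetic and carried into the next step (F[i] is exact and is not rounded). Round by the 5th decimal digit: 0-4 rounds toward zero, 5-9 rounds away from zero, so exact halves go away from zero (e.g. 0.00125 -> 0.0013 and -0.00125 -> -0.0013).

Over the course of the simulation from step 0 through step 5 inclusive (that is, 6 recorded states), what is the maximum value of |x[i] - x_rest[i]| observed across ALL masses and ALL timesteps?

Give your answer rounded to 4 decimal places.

Answer: 1.0625

Derivation:
Step 0: x=[3.0000 9.0000] v=[0.0000 0.0000]
Step 1: x=[3.5000 8.5000] v=[2.0000 -2.0000]
Step 2: x=[4.2500 7.7500] v=[3.0000 -3.0000]
Step 3: x=[4.8750 7.1250] v=[2.5000 -2.5000]
Step 4: x=[5.0625 6.9375] v=[0.7500 -0.7500]
Step 5: x=[4.7188 7.2813] v=[-1.3750 1.3750]
Max displacement = 1.0625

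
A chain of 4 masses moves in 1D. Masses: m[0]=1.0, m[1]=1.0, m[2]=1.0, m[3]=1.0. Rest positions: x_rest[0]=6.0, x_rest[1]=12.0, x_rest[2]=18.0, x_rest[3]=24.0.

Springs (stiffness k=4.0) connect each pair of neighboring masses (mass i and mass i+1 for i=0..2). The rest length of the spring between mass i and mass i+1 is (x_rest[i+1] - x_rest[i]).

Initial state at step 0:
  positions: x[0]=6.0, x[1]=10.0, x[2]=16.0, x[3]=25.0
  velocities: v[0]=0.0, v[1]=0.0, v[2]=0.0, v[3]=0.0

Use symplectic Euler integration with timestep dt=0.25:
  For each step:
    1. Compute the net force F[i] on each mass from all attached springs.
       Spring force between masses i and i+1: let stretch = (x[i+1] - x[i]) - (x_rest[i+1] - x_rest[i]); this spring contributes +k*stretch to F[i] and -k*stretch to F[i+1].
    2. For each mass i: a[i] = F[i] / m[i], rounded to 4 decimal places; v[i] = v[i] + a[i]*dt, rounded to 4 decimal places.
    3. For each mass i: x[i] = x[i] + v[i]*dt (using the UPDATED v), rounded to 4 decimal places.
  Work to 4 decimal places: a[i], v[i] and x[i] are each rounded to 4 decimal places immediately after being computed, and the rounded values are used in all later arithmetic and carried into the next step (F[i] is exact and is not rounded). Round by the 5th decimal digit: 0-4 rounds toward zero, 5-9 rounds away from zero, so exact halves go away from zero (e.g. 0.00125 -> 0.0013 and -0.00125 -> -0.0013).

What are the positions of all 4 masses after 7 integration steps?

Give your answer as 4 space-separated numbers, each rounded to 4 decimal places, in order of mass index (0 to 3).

Answer: 6.4900 10.6760 16.0857 23.7483

Derivation:
Step 0: x=[6.0000 10.0000 16.0000 25.0000] v=[0.0000 0.0000 0.0000 0.0000]
Step 1: x=[5.5000 10.5000 16.7500 24.2500] v=[-2.0000 2.0000 3.0000 -3.0000]
Step 2: x=[4.7500 11.3125 17.8125 23.1250] v=[-3.0000 3.2500 4.2500 -4.5000]
Step 3: x=[4.1406 12.1094 18.5781 22.1719] v=[-2.4375 3.1875 3.0625 -3.8125]
Step 4: x=[4.0234 12.5313 18.6250 21.8203] v=[-0.4687 1.6874 0.1876 -1.4063]
Step 5: x=[4.5332 12.3496 17.9473 22.1699] v=[2.0392 -0.7268 -2.7108 1.3984]
Step 6: x=[5.4971 11.6132 16.9258 22.9639] v=[3.8556 -2.9455 -4.0859 3.1758]
Step 7: x=[6.4900 10.6760 16.0857 23.7483] v=[3.9717 -3.7490 -3.3604 3.1377]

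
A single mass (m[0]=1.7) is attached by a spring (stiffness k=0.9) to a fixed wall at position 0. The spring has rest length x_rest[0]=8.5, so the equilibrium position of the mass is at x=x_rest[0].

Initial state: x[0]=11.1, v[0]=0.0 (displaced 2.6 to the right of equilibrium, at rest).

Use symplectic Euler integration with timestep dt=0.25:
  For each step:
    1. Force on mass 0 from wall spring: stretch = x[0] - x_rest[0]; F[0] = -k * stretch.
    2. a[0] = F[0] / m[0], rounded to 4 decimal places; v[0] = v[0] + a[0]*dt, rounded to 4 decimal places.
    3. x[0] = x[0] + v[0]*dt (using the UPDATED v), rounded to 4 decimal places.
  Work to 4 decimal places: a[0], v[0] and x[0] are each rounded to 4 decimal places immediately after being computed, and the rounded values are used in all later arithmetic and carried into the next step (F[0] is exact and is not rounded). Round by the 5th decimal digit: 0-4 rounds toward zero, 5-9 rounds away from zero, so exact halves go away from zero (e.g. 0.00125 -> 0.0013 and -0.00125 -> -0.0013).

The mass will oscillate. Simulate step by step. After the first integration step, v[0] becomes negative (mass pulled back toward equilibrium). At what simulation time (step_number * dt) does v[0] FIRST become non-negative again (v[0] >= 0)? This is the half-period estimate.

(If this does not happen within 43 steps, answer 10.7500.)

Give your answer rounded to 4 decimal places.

Answer: 4.5000

Derivation:
Step 0: x=[11.1000] v=[0.0000]
Step 1: x=[11.0140] v=[-0.3441]
Step 2: x=[10.8448] v=[-0.6768]
Step 3: x=[10.5980] v=[-0.9872]
Step 4: x=[10.2818] v=[-1.2649]
Step 5: x=[9.9066] v=[-1.5007]
Step 6: x=[9.4849] v=[-1.6869]
Step 7: x=[9.0306] v=[-1.8173]
Step 8: x=[8.5587] v=[-1.8875]
Step 9: x=[8.0849] v=[-1.8953]
Step 10: x=[7.6248] v=[-1.8404]
Step 11: x=[7.1937] v=[-1.7246]
Step 12: x=[6.8058] v=[-1.5517]
Step 13: x=[6.4739] v=[-1.3275]
Step 14: x=[6.2091] v=[-1.0594]
Step 15: x=[6.0201] v=[-0.7562]
Step 16: x=[5.9131] v=[-0.4280]
Step 17: x=[5.8917] v=[-0.0856]
Step 18: x=[5.9566] v=[0.2596]
First v>=0 after going negative at step 18, time=4.5000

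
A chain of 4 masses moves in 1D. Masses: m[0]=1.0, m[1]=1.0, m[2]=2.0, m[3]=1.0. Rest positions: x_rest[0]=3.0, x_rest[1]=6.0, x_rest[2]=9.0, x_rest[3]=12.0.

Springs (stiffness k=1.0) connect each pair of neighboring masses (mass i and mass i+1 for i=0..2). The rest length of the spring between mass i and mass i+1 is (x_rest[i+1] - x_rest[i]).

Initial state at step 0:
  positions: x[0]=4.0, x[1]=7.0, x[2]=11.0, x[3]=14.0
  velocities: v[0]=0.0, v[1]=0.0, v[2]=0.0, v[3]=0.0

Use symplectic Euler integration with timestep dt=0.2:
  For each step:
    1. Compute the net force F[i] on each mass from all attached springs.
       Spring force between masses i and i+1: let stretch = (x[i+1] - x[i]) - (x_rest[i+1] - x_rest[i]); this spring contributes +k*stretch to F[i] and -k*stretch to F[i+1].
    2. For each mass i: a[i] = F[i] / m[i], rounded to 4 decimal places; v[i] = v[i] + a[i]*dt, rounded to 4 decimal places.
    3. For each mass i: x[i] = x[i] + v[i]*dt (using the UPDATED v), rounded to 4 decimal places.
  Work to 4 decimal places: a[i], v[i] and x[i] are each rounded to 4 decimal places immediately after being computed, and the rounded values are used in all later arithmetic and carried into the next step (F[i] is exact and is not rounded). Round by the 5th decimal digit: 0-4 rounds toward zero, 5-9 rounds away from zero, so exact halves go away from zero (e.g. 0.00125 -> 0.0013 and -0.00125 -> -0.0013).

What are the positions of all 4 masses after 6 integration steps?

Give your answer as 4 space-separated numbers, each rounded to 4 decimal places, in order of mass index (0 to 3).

Step 0: x=[4.0000 7.0000 11.0000 14.0000] v=[0.0000 0.0000 0.0000 0.0000]
Step 1: x=[4.0000 7.0400 10.9800 14.0000] v=[0.0000 0.2000 -0.1000 0.0000]
Step 2: x=[4.0016 7.1160 10.9416 13.9992] v=[0.0080 0.3800 -0.1920 -0.0040]
Step 3: x=[4.0078 7.2204 10.8878 13.9961] v=[0.0309 0.5222 -0.2688 -0.0155]
Step 4: x=[4.0225 7.3430 10.8229 13.9887] v=[0.0734 0.6132 -0.3247 -0.0372]
Step 5: x=[4.0500 7.4720 10.7517 13.9746] v=[0.1375 0.6451 -0.3561 -0.0704]
Step 6: x=[4.0944 7.5953 10.6793 13.9516] v=[0.2219 0.6166 -0.3618 -0.1150]

Answer: 4.0944 7.5953 10.6793 13.9516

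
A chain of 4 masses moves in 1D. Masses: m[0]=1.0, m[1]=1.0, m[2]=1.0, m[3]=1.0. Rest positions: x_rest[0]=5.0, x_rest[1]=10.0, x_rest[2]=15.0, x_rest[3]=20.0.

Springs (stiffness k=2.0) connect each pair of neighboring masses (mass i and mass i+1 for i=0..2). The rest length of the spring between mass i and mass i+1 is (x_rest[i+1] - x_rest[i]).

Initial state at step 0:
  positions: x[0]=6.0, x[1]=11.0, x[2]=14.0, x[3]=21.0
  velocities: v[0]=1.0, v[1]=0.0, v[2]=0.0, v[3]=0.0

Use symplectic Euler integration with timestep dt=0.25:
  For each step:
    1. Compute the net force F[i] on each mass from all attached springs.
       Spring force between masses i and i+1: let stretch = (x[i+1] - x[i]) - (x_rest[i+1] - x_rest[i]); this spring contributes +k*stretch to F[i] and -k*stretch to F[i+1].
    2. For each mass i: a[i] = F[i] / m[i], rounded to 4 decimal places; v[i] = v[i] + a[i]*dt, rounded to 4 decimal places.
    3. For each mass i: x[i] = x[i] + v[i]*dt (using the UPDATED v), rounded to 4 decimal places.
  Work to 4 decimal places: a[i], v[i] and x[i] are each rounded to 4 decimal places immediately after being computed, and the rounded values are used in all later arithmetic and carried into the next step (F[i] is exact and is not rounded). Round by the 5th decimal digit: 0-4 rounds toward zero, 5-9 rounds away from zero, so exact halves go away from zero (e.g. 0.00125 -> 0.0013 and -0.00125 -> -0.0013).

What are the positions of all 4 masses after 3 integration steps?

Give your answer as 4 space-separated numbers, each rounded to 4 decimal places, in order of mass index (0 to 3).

Answer: 6.4961 10.1797 16.1407 19.9336

Derivation:
Step 0: x=[6.0000 11.0000 14.0000 21.0000] v=[1.0000 0.0000 0.0000 0.0000]
Step 1: x=[6.2500 10.7500 14.5000 20.7500] v=[1.0000 -1.0000 2.0000 -1.0000]
Step 2: x=[6.4375 10.4063 15.3125 20.3438] v=[0.7500 -1.3750 3.2500 -1.6250]
Step 3: x=[6.4961 10.1797 16.1407 19.9336] v=[0.2344 -0.9063 3.3126 -1.6407]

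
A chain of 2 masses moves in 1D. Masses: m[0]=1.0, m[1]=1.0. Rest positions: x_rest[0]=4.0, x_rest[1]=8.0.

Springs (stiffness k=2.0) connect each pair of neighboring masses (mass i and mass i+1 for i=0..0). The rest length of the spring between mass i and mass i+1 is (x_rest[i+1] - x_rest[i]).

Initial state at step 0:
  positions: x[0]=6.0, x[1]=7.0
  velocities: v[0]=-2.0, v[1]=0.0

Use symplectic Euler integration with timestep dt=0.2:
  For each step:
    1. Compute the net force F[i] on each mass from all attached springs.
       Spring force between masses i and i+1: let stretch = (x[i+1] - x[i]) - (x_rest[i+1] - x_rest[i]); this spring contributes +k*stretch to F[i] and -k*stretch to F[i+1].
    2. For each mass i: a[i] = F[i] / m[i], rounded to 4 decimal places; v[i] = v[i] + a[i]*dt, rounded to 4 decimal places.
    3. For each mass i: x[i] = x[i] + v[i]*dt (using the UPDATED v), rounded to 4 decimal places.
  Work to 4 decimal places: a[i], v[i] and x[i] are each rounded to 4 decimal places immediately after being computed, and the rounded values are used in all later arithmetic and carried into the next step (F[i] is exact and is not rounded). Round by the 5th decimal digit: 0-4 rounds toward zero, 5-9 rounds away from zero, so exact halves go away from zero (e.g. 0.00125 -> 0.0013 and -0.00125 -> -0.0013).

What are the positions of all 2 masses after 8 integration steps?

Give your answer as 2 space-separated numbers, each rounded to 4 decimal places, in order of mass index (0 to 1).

Answer: 1.4702 8.3298

Derivation:
Step 0: x=[6.0000 7.0000] v=[-2.0000 0.0000]
Step 1: x=[5.3600 7.2400] v=[-3.2000 1.2000]
Step 2: x=[4.5504 7.6496] v=[-4.0480 2.0480]
Step 3: x=[3.6687 8.1313] v=[-4.4083 2.4083]
Step 4: x=[2.8240 8.5760] v=[-4.2233 2.2233]
Step 5: x=[2.1195 8.8805] v=[-3.5225 1.5225]
Step 6: x=[1.6359 8.9641] v=[-2.4181 0.4181]
Step 7: x=[1.4185 8.7815] v=[-1.0868 -0.9132]
Step 8: x=[1.4702 8.3298] v=[0.2584 -2.2584]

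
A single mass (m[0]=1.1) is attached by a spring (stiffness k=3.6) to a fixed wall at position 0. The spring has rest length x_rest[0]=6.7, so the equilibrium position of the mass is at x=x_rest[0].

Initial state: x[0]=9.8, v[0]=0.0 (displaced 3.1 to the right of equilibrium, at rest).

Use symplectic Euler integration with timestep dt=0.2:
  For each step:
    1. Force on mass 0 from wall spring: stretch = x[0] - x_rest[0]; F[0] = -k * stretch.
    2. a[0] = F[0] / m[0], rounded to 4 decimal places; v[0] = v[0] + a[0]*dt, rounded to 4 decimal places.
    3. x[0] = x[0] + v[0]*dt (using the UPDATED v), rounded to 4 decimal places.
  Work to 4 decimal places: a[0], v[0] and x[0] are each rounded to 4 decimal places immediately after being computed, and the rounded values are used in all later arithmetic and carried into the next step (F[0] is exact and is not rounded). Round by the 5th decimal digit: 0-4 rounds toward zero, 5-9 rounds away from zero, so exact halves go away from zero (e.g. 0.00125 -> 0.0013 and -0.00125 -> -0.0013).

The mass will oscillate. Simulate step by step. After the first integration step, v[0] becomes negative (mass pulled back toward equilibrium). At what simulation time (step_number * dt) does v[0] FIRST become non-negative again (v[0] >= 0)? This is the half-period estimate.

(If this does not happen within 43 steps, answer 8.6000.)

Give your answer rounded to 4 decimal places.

Answer: 1.8000

Derivation:
Step 0: x=[9.8000] v=[0.0000]
Step 1: x=[9.3942] v=[-2.0291]
Step 2: x=[8.6357] v=[-3.7926]
Step 3: x=[7.6238] v=[-5.0596]
Step 4: x=[6.4909] v=[-5.6643]
Step 5: x=[5.3854] v=[-5.5274]
Step 6: x=[4.4520] v=[-4.6669]
Step 7: x=[3.8129] v=[-3.1955]
Step 8: x=[3.5517] v=[-1.3058]
Step 9: x=[3.7027] v=[0.7549]
First v>=0 after going negative at step 9, time=1.8000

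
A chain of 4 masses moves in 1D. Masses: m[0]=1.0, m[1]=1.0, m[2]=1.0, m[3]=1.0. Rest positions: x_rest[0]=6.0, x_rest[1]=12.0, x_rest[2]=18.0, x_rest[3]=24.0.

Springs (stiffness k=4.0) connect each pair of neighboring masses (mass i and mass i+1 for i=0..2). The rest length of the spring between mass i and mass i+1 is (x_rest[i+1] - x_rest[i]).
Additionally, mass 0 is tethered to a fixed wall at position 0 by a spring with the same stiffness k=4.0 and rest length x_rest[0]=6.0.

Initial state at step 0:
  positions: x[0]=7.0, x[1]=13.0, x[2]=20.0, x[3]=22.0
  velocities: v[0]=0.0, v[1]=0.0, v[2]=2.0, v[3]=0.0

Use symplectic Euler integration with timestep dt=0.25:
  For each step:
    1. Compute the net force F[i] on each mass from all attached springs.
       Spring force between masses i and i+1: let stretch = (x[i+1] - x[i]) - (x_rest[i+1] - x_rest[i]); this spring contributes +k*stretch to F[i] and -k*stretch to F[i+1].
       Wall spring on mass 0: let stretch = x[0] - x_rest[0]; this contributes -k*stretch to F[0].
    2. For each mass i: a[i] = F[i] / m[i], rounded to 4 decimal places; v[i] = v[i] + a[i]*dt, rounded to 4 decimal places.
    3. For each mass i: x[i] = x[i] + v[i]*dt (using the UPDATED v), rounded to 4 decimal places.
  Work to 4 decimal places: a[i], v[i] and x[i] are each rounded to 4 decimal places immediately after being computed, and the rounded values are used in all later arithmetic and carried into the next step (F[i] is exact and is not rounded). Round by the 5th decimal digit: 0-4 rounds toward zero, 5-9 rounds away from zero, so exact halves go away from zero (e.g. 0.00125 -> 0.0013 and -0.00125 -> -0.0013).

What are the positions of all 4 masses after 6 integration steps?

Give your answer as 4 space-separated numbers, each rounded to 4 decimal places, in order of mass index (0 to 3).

Step 0: x=[7.0000 13.0000 20.0000 22.0000] v=[0.0000 0.0000 2.0000 0.0000]
Step 1: x=[6.7500 13.2500 19.2500 23.0000] v=[-1.0000 1.0000 -3.0000 4.0000]
Step 2: x=[6.4375 13.3750 17.9375 24.5625] v=[-1.2500 0.5000 -5.2500 6.2500]
Step 3: x=[6.2500 12.9063 17.1406 25.9688] v=[-0.7500 -1.8750 -3.1875 5.6250]
Step 4: x=[6.1641 11.8321 17.4922 26.6680] v=[-0.3437 -4.2970 1.4064 2.7968]
Step 5: x=[5.9542 10.7559 18.7227 26.5733] v=[-0.8398 -4.3049 4.9221 -0.3790]
Step 6: x=[5.4561 10.4710 19.9242 26.0159] v=[-1.9923 -1.1398 4.8059 -2.2296]

Answer: 5.4561 10.4710 19.9242 26.0159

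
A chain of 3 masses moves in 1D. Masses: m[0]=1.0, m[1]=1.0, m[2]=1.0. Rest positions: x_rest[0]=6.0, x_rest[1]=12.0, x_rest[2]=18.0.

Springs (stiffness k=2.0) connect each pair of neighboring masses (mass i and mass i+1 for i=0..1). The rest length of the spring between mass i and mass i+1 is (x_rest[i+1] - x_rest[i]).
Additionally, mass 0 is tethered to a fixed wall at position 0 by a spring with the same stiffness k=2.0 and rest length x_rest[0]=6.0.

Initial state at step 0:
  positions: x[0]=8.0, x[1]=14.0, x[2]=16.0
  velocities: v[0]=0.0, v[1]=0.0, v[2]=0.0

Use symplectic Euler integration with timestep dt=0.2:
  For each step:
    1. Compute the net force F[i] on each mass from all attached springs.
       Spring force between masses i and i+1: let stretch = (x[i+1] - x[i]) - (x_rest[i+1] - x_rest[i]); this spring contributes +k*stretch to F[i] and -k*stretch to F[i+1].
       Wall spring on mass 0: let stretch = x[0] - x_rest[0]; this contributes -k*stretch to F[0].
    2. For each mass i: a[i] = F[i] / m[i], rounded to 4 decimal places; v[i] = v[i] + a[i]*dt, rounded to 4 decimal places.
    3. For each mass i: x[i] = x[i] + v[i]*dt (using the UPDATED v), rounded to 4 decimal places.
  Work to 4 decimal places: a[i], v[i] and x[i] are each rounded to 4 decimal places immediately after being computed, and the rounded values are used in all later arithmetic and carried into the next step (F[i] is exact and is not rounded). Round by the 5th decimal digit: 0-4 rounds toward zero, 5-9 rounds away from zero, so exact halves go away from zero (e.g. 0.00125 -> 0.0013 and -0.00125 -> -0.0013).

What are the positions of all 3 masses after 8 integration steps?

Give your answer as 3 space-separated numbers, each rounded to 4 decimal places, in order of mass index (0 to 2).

Answer: 3.7868 10.7734 20.2060

Derivation:
Step 0: x=[8.0000 14.0000 16.0000] v=[0.0000 0.0000 0.0000]
Step 1: x=[7.8400 13.6800 16.3200] v=[-0.8000 -1.6000 1.6000]
Step 2: x=[7.5200 13.1040 16.9088] v=[-1.6000 -2.8800 2.9440]
Step 3: x=[7.0451 12.3857 17.6732] v=[-2.3744 -3.5917 3.8221]
Step 4: x=[6.4339 11.6631 18.4946] v=[-3.0562 -3.6129 4.1071]
Step 5: x=[5.7263 11.0687 19.2495] v=[-3.5381 -2.9720 3.7745]
Step 6: x=[4.9880 10.7014 19.8299] v=[-3.6917 -1.8366 2.9022]
Step 7: x=[4.3077 10.6073 20.1601] v=[-3.4015 -0.4706 1.6508]
Step 8: x=[3.7868 10.7734 20.2060] v=[-2.6047 0.8307 0.2297]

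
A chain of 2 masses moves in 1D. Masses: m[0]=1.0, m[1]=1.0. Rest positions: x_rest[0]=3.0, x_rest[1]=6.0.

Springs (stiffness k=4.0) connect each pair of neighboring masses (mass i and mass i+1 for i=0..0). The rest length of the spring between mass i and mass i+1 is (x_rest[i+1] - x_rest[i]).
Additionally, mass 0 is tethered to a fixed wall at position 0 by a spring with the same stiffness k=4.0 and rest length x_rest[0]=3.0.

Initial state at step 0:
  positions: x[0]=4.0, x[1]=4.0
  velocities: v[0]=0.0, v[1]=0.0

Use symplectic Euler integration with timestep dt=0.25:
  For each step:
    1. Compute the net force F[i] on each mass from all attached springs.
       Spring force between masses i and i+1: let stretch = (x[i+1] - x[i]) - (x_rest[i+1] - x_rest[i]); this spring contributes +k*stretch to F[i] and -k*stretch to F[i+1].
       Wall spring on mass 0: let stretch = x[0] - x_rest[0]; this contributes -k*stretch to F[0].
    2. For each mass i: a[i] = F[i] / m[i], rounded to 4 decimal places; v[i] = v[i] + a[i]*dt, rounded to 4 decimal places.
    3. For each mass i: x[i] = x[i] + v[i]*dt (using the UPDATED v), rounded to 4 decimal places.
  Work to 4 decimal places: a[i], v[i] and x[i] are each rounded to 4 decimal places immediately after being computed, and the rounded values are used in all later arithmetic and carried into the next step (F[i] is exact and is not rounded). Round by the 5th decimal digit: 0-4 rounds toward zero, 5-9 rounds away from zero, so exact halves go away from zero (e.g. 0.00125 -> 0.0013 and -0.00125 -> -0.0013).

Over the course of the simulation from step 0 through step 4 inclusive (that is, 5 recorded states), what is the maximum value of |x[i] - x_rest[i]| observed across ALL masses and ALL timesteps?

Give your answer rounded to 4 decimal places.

Answer: 2.0156

Derivation:
Step 0: x=[4.0000 4.0000] v=[0.0000 0.0000]
Step 1: x=[3.0000 4.7500] v=[-4.0000 3.0000]
Step 2: x=[1.6875 5.8125] v=[-5.2500 4.2500]
Step 3: x=[0.9844 6.5938] v=[-2.8125 3.1250]
Step 4: x=[1.4375 6.7227] v=[1.8125 0.5156]
Max displacement = 2.0156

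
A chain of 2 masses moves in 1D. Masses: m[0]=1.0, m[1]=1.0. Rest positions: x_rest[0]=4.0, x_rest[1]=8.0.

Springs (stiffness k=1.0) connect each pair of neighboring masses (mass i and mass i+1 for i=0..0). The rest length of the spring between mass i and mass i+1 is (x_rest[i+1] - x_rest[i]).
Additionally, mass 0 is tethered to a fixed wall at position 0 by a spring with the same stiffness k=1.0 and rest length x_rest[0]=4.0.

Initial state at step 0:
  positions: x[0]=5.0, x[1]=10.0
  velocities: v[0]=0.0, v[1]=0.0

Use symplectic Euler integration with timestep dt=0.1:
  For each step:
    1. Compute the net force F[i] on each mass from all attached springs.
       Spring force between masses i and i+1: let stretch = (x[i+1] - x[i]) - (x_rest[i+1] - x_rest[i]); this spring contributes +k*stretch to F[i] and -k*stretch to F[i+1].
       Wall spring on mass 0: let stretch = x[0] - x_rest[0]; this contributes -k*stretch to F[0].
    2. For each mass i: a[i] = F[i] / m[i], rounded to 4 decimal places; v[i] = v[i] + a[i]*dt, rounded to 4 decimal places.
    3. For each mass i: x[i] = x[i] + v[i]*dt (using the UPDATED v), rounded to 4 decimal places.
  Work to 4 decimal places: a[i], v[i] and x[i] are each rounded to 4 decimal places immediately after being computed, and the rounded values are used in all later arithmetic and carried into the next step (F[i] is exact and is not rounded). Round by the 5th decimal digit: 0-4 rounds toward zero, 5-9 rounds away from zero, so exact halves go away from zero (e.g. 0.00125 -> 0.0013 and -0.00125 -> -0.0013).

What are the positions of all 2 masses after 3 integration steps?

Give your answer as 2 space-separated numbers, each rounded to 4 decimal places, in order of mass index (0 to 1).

Answer: 4.9995 9.9405

Derivation:
Step 0: x=[5.0000 10.0000] v=[0.0000 0.0000]
Step 1: x=[5.0000 9.9900] v=[0.0000 -0.1000]
Step 2: x=[4.9999 9.9701] v=[-0.0010 -0.1990]
Step 3: x=[4.9995 9.9405] v=[-0.0040 -0.2960]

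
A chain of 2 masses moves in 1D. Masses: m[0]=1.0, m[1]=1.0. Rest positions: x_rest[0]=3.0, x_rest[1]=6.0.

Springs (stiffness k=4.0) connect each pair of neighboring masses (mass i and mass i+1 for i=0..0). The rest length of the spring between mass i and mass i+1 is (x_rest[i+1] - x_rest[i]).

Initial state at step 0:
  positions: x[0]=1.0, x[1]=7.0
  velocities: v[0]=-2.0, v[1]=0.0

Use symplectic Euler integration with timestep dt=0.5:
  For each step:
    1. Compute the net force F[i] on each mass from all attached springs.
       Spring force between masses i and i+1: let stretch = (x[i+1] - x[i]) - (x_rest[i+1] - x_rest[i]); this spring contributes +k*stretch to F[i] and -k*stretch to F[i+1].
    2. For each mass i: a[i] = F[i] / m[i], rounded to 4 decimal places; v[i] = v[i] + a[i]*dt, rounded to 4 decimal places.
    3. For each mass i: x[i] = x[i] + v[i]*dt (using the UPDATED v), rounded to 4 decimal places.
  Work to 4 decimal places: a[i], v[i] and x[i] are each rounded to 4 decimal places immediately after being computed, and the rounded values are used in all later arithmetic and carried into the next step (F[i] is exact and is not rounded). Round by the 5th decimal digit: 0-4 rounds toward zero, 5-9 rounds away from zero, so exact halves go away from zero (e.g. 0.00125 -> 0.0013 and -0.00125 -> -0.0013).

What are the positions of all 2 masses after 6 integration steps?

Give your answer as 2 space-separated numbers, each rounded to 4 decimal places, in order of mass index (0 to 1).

Answer: 1.0000 1.0000

Derivation:
Step 0: x=[1.0000 7.0000] v=[-2.0000 0.0000]
Step 1: x=[3.0000 4.0000] v=[4.0000 -6.0000]
Step 2: x=[3.0000 3.0000] v=[0.0000 -2.0000]
Step 3: x=[0.0000 5.0000] v=[-6.0000 4.0000]
Step 4: x=[-1.0000 5.0000] v=[-2.0000 0.0000]
Step 5: x=[1.0000 2.0000] v=[4.0000 -6.0000]
Step 6: x=[1.0000 1.0000] v=[0.0000 -2.0000]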